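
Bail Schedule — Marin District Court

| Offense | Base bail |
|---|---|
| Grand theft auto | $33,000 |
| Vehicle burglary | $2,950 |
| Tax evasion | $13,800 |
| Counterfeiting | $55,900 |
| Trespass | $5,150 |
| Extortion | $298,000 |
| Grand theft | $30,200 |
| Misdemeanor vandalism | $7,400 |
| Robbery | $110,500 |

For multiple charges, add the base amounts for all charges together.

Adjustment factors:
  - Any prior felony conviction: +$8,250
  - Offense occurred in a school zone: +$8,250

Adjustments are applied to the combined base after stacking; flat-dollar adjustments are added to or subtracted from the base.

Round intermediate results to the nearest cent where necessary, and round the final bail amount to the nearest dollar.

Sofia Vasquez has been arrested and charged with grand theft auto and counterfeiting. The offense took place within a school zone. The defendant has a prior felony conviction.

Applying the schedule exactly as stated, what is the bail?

$105,400

Base amounts from the schedule: grand theft auto $33,000; counterfeiting $55,900.
Stacking rule: sum of all bases. $33,000 + $55,900 = $88,900.
Any prior felony conviction (+$8,250 flat): $88,900 + $8,250 = $97,150.
Offense occurred in a school zone (+$8,250 flat): $97,150 + $8,250 = $105,400.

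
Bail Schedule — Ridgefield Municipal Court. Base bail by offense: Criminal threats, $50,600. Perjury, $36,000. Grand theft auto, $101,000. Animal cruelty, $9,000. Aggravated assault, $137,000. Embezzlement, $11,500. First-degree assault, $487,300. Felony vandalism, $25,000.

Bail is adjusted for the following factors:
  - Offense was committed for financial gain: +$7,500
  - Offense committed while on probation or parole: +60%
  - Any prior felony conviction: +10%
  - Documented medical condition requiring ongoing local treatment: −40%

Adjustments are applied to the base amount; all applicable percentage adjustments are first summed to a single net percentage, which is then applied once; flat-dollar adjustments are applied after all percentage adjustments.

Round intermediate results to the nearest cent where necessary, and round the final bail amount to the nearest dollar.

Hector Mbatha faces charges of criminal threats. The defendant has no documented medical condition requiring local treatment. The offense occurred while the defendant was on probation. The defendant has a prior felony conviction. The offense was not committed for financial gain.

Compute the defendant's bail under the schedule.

Base amounts from the schedule: criminal threats $50,600.
Single charge. Combined base = $50,600.
Net percentage adjustment: +60% +10% = +70%. $50,600 × 1.7 = $86,020.

$86,020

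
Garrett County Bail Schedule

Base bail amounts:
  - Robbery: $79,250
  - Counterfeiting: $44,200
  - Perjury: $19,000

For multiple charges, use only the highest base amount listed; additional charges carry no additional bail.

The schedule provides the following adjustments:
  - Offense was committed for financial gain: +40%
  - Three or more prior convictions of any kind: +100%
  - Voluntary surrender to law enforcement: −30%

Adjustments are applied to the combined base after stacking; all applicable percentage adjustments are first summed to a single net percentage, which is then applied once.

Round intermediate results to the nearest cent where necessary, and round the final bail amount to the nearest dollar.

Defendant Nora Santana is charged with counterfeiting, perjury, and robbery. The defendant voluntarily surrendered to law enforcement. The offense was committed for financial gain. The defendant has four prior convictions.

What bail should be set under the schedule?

Base amounts from the schedule: counterfeiting $44,200; perjury $19,000; robbery $79,250.
Stacking rule: use the highest base only. Highest is robbery at $79,250. Combined base = $79,250.
Net percentage adjustment: +40% +100% −30% = +110%. $79,250 × 2.1 = $166,425.

$166,425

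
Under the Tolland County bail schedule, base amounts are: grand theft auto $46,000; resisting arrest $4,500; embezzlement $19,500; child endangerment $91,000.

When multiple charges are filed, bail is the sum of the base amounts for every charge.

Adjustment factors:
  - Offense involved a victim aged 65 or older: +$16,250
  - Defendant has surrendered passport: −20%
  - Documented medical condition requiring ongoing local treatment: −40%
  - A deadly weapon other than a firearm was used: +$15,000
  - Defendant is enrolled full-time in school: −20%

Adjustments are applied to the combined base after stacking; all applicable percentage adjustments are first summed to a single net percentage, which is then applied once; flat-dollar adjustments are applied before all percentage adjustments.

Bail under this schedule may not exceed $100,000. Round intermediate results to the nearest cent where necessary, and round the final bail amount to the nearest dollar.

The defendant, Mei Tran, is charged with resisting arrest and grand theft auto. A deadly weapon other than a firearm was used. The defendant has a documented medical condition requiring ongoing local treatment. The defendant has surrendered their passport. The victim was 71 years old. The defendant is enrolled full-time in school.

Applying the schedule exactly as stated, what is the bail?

Base amounts from the schedule: resisting arrest $4,500; grand theft auto $46,000.
Stacking rule: sum of all bases. $4,500 + $46,000 = $50,500.
Offense involved a victim aged 65 or older (+$16,250 flat): $50,500 + $16,250 = $66,750.
A deadly weapon other than a firearm was used (+$15,000 flat): $66,750 + $15,000 = $81,750.
Net percentage adjustment: −20% −40% −20% = −80%. $81,750 × 0.2 = $16,350.
$16,350 is within the $100,000 maximum.

$16,350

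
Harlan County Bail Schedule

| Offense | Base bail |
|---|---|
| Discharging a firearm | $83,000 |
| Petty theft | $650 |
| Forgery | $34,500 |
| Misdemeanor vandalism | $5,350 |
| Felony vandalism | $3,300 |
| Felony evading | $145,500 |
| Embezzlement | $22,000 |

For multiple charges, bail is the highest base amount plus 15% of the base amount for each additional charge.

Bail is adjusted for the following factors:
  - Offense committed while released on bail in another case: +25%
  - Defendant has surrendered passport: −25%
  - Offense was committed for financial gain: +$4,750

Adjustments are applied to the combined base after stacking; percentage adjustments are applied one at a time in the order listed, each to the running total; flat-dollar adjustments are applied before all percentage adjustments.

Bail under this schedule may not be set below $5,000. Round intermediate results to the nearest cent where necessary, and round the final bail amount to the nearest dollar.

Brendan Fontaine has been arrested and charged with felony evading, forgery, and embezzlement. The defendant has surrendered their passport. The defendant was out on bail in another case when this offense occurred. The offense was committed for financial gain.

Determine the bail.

Base amounts from the schedule: felony evading $145,500; forgery $34,500; embezzlement $22,000.
Stacking rule: highest base plus 15% of each additional charge. Highest is felony evading at $145,500. Additional: $34,500 × 15% = $5,175; $22,000 × 15% = $3,300. Combined base = $145,500 + $8,475 = $153,975.
Offense was committed for financial gain (+$4,750 flat): $153,975 + $4,750 = $158,725.
Offense committed while released on bail in another case (+25%): $158,725 × 1.25 = $198,406.25.
Defendant has surrendered passport (−25%): $198,406.25 × 0.75 = $148,804.69.
$148,804.69 is at or above the $5,000 minimum.
Rounded to the nearest dollar: $148,805.

$148,805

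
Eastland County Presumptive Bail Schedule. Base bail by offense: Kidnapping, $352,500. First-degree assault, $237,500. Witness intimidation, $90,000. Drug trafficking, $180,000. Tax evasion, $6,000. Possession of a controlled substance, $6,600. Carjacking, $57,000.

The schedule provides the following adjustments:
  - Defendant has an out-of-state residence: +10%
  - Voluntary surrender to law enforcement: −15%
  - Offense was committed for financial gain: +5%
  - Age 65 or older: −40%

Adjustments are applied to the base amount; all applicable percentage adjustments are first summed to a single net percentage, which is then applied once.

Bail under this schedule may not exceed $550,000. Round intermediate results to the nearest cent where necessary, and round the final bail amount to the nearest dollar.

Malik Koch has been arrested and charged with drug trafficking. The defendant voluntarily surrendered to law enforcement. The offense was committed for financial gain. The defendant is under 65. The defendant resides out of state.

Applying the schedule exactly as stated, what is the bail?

Base amounts from the schedule: drug trafficking $180,000.
Single charge. Combined base = $180,000.
Net percentage adjustment: +10% −15% +5% = +0%. $180,000 × 1 = $180,000.
$180,000 is within the $550,000 maximum.

$180,000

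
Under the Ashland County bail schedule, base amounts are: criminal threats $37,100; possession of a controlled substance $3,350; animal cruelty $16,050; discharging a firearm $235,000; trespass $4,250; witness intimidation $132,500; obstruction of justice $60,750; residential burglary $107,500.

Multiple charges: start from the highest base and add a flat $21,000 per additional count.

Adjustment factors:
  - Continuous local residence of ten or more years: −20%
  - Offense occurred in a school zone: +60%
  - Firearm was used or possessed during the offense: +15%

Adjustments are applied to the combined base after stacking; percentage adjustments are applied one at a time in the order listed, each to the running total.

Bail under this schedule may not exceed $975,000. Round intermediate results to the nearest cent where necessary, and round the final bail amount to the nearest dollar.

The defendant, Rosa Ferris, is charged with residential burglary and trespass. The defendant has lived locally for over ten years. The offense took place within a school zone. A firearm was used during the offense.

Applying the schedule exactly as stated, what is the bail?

Base amounts from the schedule: residential burglary $107,500; trespass $4,250.
Stacking rule: highest base plus $21,000 per additional charge. Highest is residential burglary at $107,500; 1 additional charge → +$21,000. Combined base = $128,500.
Continuous local residence of ten or more years (−20%): $128,500 × 0.8 = $102,800.
Offense occurred in a school zone (+60%): $102,800 × 1.6 = $164,480.
Firearm was used or possessed during the offense (+15%): $164,480 × 1.15 = $189,152.
$189,152 is within the $975,000 maximum.

$189,152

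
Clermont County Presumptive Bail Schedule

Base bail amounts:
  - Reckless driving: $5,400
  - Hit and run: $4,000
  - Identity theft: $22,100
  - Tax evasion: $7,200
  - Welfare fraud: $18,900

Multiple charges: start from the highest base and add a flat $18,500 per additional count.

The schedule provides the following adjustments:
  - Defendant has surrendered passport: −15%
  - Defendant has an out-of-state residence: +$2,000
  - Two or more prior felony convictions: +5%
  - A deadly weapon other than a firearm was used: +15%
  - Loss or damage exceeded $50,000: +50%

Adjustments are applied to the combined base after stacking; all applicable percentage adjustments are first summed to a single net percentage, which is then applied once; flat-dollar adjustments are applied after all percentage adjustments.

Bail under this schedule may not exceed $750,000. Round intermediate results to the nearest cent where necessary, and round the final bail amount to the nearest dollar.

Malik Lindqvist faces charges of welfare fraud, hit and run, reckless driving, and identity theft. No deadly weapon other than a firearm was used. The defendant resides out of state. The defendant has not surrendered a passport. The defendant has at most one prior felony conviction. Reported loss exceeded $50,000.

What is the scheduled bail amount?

$118,400

Base amounts from the schedule: welfare fraud $18,900; hit and run $4,000; reckless driving $5,400; identity theft $22,100.
Stacking rule: highest base plus $18,500 per additional charge. Highest is identity theft at $22,100; 3 additional charges → +$55,500. Combined base = $77,600.
Loss or damage exceeded $50,000 (+50%): $77,600 × 1.5 = $116,400.
Defendant has an out-of-state residence (+$2,000 flat): $116,400 + $2,000 = $118,400.
$118,400 is within the $750,000 maximum.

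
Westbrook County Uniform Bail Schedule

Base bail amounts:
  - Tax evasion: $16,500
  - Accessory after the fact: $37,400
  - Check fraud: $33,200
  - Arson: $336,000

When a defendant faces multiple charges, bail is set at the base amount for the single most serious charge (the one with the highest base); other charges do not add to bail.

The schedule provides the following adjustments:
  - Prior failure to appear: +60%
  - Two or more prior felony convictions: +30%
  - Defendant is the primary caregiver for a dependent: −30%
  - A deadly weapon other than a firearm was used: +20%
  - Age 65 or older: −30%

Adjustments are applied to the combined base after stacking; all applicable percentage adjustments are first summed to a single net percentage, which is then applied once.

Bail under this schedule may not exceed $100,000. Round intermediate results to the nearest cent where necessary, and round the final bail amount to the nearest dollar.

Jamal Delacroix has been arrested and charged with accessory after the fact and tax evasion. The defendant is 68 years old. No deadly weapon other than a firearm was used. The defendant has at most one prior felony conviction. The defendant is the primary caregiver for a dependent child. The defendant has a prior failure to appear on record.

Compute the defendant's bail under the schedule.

Base amounts from the schedule: accessory after the fact $37,400; tax evasion $16,500.
Stacking rule: use the highest base only. Highest is accessory after the fact at $37,400. Combined base = $37,400.
Net percentage adjustment: +60% −30% −30% = +0%. $37,400 × 1 = $37,400.
$37,400 is within the $100,000 maximum.

$37,400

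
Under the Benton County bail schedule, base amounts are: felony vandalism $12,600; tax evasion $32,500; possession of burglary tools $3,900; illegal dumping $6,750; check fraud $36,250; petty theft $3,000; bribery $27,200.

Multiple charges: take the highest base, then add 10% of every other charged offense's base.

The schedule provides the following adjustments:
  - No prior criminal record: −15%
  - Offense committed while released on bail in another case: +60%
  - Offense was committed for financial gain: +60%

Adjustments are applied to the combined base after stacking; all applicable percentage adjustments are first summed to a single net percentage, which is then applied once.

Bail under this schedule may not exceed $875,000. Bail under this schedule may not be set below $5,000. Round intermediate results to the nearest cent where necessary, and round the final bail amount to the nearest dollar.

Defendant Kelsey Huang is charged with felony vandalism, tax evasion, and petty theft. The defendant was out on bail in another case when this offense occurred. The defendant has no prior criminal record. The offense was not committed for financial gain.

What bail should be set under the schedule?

$49,387

Base amounts from the schedule: felony vandalism $12,600; tax evasion $32,500; petty theft $3,000.
Stacking rule: highest base plus 10% of each additional charge. Highest is tax evasion at $32,500. Additional: $12,600 × 10% = $1,260; $3,000 × 10% = $300. Combined base = $32,500 + $1,560 = $34,060.
Net percentage adjustment: −15% +60% = +45%. $34,060 × 1.45 = $49,387.
$49,387 is within the $875,000 maximum.
$49,387 is at or above the $5,000 minimum.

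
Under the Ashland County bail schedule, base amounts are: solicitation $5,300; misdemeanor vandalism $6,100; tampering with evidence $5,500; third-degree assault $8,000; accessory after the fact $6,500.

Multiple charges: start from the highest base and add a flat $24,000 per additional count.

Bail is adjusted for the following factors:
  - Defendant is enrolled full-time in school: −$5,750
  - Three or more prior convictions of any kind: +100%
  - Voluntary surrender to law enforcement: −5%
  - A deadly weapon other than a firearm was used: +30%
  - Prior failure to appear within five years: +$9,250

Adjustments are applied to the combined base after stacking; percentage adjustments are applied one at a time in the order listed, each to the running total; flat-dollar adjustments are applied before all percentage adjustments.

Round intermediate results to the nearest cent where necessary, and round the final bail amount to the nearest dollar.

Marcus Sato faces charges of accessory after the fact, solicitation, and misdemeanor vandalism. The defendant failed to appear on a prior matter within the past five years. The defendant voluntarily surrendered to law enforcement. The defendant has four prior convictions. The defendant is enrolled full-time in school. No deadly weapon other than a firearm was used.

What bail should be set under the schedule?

$110,200

Base amounts from the schedule: accessory after the fact $6,500; solicitation $5,300; misdemeanor vandalism $6,100.
Stacking rule: highest base plus $24,000 per additional charge. Highest is accessory after the fact at $6,500; 2 additional charges → +$48,000. Combined base = $54,500.
Defendant is enrolled full-time in school (−$5,750 flat): $54,500 − $5,750 = $48,750.
Prior failure to appear within five years (+$9,250 flat): $48,750 + $9,250 = $58,000.
Three or more prior convictions of any kind (+100%): $58,000 × 2 = $116,000.
Voluntary surrender to law enforcement (−5%): $116,000 × 0.95 = $110,200.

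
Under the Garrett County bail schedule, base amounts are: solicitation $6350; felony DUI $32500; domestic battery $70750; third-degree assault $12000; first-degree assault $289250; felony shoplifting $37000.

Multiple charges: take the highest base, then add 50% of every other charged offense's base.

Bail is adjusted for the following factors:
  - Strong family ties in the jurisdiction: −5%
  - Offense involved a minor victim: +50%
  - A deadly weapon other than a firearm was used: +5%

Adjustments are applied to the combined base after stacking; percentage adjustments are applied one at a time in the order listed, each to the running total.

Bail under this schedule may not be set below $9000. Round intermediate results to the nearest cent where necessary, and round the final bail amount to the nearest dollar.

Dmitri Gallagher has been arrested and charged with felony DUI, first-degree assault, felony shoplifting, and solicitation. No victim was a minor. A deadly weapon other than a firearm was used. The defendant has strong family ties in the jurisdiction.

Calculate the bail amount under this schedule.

Base amounts from the schedule: felony DUI $32500; first-degree assault $289250; felony shoplifting $37000; solicitation $6350.
Stacking rule: highest base plus 50% of each additional charge. Highest is first-degree assault at $289250. Additional: $32500 × 50% = $16250; $37000 × 50% = $18500; $6350 × 50% = $3175. Combined base = $289250 + $37925 = $327175.
Strong family ties in the jurisdiction (−5%): $327175 × 0.95 = $310816.25.
A deadly weapon other than a firearm was used (+5%): $310816.25 × 1.05 = $326357.06.
$326357.06 is at or above the $9000 minimum.
Rounded to the nearest dollar: $326357.

$326357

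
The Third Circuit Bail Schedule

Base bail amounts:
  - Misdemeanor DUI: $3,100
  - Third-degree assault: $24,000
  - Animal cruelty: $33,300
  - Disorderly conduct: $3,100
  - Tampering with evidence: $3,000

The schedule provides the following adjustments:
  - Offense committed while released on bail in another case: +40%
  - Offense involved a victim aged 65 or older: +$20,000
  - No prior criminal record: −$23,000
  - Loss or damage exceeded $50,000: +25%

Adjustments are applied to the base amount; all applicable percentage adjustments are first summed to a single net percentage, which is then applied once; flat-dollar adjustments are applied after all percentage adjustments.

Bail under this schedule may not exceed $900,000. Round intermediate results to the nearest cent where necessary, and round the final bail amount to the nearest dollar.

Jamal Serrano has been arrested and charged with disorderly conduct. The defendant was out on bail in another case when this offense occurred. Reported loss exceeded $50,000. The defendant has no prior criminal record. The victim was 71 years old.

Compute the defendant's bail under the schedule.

$2,115

Base amounts from the schedule: disorderly conduct $3,100.
Single charge. Combined base = $3,100.
Net percentage adjustment: +40% +25% = +65%. $3,100 × 1.65 = $5,115.
Offense involved a victim aged 65 or older (+$20,000 flat): $5,115 + $20,000 = $25,115.
No prior criminal record (−$23,000 flat): $25,115 − $23,000 = $2,115.
$2,115 is within the $900,000 maximum.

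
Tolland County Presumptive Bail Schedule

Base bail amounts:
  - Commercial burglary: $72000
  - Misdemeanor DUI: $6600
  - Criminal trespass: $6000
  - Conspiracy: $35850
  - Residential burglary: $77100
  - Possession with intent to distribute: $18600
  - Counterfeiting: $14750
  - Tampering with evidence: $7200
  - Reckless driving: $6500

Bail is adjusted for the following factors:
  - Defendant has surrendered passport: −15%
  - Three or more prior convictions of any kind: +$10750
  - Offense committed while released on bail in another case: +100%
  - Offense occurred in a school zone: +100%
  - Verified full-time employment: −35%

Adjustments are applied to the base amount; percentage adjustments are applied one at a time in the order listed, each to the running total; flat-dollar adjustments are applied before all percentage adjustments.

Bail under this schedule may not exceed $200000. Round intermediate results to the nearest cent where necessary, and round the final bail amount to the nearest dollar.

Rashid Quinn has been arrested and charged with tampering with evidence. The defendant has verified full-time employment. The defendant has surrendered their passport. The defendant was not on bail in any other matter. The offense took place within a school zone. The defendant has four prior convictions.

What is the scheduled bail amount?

Base amounts from the schedule: tampering with evidence $7200.
Single charge. Combined base = $7200.
Three or more prior convictions of any kind (+$10750 flat): $7200 + $10750 = $17950.
Defendant has surrendered passport (−15%): $17950 × 0.85 = $15257.50.
Offense occurred in a school zone (+100%): $15257.50 × 2 = $30515.
Verified full-time employment (−35%): $30515 × 0.65 = $19834.75.
$19834.75 is within the $200000 maximum.
Rounded to the nearest dollar: $19835.

$19835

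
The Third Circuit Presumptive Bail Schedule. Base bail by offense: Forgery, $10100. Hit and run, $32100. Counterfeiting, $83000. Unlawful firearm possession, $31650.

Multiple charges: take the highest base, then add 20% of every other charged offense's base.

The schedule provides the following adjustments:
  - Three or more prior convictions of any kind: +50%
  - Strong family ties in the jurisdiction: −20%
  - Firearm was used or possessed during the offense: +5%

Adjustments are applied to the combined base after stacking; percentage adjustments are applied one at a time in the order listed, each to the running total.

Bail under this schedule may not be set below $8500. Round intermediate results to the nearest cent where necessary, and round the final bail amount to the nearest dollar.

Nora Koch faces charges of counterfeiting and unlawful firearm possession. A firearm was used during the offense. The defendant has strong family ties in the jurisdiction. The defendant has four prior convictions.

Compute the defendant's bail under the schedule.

Base amounts from the schedule: counterfeiting $83000; unlawful firearm possession $31650.
Stacking rule: highest base plus 20% of each additional charge. Highest is counterfeiting at $83000. Additional: $31650 × 20% = $6330. Combined base = $83000 + $6330 = $89330.
Three or more prior convictions of any kind (+50%): $89330 × 1.5 = $133995.
Strong family ties in the jurisdiction (−20%): $133995 × 0.8 = $107196.
Firearm was used or possessed during the offense (+5%): $107196 × 1.05 = $112555.80.
$112555.80 is at or above the $8500 minimum.
Rounded to the nearest dollar: $112556.

$112556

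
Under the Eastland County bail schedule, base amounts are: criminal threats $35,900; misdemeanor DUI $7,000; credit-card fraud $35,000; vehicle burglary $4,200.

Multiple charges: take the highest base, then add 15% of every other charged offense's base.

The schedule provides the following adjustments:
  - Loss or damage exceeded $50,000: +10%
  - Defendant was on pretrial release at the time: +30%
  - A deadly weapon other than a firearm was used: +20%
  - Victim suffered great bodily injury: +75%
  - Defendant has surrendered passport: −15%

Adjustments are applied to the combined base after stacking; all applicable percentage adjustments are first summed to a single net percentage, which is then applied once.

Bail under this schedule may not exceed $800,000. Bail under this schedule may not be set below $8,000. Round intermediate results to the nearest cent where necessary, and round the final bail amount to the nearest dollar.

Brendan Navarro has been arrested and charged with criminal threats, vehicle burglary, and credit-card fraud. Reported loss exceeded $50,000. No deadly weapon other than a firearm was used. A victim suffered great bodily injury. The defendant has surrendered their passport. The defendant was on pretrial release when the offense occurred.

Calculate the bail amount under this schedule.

$83,560

Base amounts from the schedule: criminal threats $35,900; vehicle burglary $4,200; credit-card fraud $35,000.
Stacking rule: highest base plus 15% of each additional charge. Highest is criminal threats at $35,900. Additional: $4,200 × 15% = $630; $35,000 × 15% = $5,250. Combined base = $35,900 + $5,880 = $41,780.
Net percentage adjustment: +10% +30% +75% −15% = +100%. $41,780 × 2 = $83,560.
$83,560 is within the $800,000 maximum.
$83,560 is at or above the $8,000 minimum.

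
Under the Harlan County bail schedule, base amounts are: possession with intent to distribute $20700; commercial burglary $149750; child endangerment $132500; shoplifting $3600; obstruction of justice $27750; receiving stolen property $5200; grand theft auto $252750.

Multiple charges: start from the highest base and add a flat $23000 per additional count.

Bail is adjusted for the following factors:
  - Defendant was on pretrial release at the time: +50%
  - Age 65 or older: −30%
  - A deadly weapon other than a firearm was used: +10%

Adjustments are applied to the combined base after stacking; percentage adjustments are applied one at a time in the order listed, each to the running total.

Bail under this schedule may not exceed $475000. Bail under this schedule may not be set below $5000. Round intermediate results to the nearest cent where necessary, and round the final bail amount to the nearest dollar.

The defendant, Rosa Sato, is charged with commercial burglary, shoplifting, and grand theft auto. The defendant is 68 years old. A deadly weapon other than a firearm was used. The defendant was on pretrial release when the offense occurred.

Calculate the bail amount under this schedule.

$345056

Base amounts from the schedule: commercial burglary $149750; shoplifting $3600; grand theft auto $252750.
Stacking rule: highest base plus $23000 per additional charge. Highest is grand theft auto at $252750; 2 additional charges → +$46000. Combined base = $298750.
Defendant was on pretrial release at the time (+50%): $298750 × 1.5 = $448125.
Age 65 or older (−30%): $448125 × 0.7 = $313687.50.
A deadly weapon other than a firearm was used (+10%): $313687.50 × 1.1 = $345056.25.
$345056.25 is within the $475000 maximum.
$345056.25 is at or above the $5000 minimum.
Rounded to the nearest dollar: $345056.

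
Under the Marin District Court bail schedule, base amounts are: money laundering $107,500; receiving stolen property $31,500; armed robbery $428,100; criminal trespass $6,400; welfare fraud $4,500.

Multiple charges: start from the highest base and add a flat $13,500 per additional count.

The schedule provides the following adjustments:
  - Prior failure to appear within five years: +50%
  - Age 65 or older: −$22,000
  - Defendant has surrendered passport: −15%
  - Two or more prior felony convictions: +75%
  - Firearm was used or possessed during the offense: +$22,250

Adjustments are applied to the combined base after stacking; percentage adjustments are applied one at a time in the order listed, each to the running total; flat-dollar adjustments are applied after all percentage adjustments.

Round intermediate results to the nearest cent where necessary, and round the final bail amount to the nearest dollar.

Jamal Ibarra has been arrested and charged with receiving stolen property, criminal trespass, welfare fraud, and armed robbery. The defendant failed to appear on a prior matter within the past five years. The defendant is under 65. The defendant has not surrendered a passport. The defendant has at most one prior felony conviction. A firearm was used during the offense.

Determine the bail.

$725,150

Base amounts from the schedule: receiving stolen property $31,500; criminal trespass $6,400; welfare fraud $4,500; armed robbery $428,100.
Stacking rule: highest base plus $13,500 per additional charge. Highest is armed robbery at $428,100; 3 additional charges → +$40,500. Combined base = $468,600.
Prior failure to appear within five years (+50%): $468,600 × 1.5 = $702,900.
Firearm was used or possessed during the offense (+$22,250 flat): $702,900 + $22,250 = $725,150.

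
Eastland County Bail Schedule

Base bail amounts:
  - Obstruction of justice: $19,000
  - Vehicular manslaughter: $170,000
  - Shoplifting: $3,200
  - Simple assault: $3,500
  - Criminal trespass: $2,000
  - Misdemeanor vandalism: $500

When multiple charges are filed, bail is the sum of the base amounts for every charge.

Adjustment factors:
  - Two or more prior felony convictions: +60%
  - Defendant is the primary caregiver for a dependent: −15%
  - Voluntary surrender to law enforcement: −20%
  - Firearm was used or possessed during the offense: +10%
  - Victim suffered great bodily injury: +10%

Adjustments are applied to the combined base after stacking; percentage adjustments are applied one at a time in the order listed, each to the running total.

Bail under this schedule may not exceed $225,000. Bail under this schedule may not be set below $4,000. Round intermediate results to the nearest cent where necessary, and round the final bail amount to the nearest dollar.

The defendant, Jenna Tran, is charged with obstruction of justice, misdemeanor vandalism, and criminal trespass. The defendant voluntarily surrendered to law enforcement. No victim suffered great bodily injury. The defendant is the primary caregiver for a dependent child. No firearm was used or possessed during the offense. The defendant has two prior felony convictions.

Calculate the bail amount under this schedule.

Base amounts from the schedule: obstruction of justice $19,000; misdemeanor vandalism $500; criminal trespass $2,000.
Stacking rule: sum of all bases. $19,000 + $500 + $2,000 = $21,500.
Two or more prior felony convictions (+60%): $21,500 × 1.6 = $34,400.
Defendant is the primary caregiver for a dependent (−15%): $34,400 × 0.85 = $29,240.
Voluntary surrender to law enforcement (−20%): $29,240 × 0.8 = $23,392.
$23,392 is within the $225,000 maximum.
$23,392 is at or above the $4,000 minimum.

$23,392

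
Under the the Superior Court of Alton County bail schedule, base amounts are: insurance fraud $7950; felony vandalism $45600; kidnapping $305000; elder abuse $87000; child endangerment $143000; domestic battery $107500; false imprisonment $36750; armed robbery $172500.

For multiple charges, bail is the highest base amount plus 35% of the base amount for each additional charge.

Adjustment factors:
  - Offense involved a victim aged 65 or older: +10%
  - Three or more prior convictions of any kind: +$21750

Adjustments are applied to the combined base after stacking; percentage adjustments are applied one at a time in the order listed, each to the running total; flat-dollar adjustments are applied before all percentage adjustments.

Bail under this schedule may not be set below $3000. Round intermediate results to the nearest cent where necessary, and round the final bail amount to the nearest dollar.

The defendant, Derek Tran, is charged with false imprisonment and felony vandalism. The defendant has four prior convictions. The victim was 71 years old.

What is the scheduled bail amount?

$88234

Base amounts from the schedule: false imprisonment $36750; felony vandalism $45600.
Stacking rule: highest base plus 35% of each additional charge. Highest is felony vandalism at $45600. Additional: $36750 × 35% = $12862.50. Combined base = $45600 + $12862.50 = $58462.50.
Three or more prior convictions of any kind (+$21750 flat): $58462.50 + $21750 = $80212.50.
Offense involved a victim aged 65 or older (+10%): $80212.50 × 1.1 = $88233.75.
$88233.75 is at or above the $3000 minimum.
Rounded to the nearest dollar: $88234.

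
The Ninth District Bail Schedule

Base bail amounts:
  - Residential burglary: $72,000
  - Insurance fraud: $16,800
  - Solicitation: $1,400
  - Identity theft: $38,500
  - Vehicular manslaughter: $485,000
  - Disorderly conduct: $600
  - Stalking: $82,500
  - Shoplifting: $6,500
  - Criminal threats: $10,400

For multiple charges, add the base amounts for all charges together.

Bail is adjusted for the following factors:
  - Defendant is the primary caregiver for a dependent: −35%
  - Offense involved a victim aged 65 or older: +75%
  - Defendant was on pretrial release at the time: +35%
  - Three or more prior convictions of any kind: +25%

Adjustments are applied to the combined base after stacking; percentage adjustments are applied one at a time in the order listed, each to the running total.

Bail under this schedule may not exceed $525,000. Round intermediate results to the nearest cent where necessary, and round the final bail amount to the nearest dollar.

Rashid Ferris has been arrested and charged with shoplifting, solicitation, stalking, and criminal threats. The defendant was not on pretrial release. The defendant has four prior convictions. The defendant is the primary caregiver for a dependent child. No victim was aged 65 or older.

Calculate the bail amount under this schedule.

$81,900

Base amounts from the schedule: shoplifting $6,500; solicitation $1,400; stalking $82,500; criminal threats $10,400.
Stacking rule: sum of all bases. $6,500 + $1,400 + $82,500 + $10,400 = $100,800.
Defendant is the primary caregiver for a dependent (−35%): $100,800 × 0.65 = $65,520.
Three or more prior convictions of any kind (+25%): $65,520 × 1.25 = $81,900.
$81,900 is within the $525,000 maximum.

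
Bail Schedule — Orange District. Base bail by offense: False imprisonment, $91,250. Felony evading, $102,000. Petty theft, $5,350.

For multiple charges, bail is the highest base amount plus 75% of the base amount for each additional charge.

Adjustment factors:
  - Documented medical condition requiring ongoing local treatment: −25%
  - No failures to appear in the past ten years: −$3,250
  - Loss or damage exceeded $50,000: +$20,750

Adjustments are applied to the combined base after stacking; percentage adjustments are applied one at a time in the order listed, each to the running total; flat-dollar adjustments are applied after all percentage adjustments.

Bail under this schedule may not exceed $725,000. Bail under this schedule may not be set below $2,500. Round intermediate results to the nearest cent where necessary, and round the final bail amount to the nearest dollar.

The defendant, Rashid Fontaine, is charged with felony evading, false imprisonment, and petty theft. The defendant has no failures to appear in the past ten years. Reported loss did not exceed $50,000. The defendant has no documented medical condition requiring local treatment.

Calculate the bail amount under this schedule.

Base amounts from the schedule: felony evading $102,000; false imprisonment $91,250; petty theft $5,350.
Stacking rule: highest base plus 75% of each additional charge. Highest is felony evading at $102,000. Additional: $91,250 × 75% = $68,437.50; $5,350 × 75% = $4,012.50. Combined base = $102,000 + $72,450 = $174,450.
No failures to appear in the past ten years (−$3,250 flat): $174,450 − $3,250 = $171,200.
$171,200 is within the $725,000 maximum.
$171,200 is at or above the $2,500 minimum.

$171,200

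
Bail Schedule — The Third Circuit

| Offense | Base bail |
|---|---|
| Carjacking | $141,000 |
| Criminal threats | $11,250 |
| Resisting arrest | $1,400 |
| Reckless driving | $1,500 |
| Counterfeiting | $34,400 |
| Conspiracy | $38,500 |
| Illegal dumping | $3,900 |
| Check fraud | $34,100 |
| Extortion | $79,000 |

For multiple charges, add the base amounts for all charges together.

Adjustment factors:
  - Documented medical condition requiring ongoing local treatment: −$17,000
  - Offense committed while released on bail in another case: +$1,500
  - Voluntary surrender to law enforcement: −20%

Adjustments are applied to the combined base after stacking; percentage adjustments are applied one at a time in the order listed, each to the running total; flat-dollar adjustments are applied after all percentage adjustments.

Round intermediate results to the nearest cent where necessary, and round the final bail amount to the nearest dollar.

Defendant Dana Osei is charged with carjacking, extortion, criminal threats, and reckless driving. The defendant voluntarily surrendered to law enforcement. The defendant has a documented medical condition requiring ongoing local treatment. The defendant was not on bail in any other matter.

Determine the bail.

$169,200

Base amounts from the schedule: carjacking $141,000; extortion $79,000; criminal threats $11,250; reckless driving $1,500.
Stacking rule: sum of all bases. $141,000 + $79,000 + $11,250 + $1,500 = $232,750.
Voluntary surrender to law enforcement (−20%): $232,750 × 0.8 = $186,200.
Documented medical condition requiring ongoing local treatment (−$17,000 flat): $186,200 − $17,000 = $169,200.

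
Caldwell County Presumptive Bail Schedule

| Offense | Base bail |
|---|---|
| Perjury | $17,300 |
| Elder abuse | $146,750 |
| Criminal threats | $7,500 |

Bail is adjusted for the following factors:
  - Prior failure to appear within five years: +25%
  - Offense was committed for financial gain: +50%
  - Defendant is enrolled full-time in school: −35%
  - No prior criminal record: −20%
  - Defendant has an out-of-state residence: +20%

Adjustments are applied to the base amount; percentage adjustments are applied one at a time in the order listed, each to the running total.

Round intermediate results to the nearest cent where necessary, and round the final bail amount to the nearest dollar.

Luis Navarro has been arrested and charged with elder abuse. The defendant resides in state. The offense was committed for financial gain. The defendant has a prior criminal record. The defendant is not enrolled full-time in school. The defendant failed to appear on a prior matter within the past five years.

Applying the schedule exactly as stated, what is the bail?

$275,156

Base amounts from the schedule: elder abuse $146,750.
Single charge. Combined base = $146,750.
Prior failure to appear within five years (+25%): $146,750 × 1.25 = $183,437.50.
Offense was committed for financial gain (+50%): $183,437.50 × 1.5 = $275,156.25.
Rounded to the nearest dollar: $275,156.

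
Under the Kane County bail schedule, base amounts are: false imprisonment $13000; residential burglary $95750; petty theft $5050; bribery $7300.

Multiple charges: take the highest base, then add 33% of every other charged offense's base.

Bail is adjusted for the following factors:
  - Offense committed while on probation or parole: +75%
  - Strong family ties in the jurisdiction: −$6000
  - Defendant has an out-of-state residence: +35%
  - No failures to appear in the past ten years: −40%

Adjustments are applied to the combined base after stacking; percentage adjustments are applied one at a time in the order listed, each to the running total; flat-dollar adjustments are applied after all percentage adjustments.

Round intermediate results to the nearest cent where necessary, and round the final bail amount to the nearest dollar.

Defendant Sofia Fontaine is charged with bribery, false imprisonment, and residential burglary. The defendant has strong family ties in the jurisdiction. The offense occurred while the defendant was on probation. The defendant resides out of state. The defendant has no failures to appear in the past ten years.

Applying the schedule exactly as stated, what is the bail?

$139221

Base amounts from the schedule: bribery $7300; false imprisonment $13000; residential burglary $95750.
Stacking rule: highest base plus 33% of each additional charge. Highest is residential burglary at $95750. Additional: $7300 × 33% = $2409; $13000 × 33% = $4290. Combined base = $95750 + $6699 = $102449.
Offense committed while on probation or parole (+75%): $102449 × 1.75 = $179285.75.
Defendant has an out-of-state residence (+35%): $179285.75 × 1.35 = $242035.76.
No failures to appear in the past ten years (−40%): $242035.76 × 0.6 = $145221.46.
Strong family ties in the jurisdiction (−$6000 flat): $145221.46 − $6000 = $139221.46.
Rounded to the nearest dollar: $139221.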